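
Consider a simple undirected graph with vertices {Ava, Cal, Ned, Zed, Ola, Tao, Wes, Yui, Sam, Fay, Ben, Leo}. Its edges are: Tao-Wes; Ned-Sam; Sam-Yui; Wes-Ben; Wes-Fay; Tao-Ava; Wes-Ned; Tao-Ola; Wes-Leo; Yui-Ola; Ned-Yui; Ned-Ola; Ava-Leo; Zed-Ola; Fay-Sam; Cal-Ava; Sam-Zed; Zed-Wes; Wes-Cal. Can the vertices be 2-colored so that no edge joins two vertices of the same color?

The cycle Ned-Yui-Sam-Ned has length 3, which is odd, so the graph is not bipartite.

No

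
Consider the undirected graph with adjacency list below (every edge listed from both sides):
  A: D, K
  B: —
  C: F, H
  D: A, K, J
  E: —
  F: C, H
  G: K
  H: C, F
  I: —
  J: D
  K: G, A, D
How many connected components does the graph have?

Component: {B}
Component: {E}
Component: {I}
Component: {C, F, H}
Component: {A, D, G, J, K}

5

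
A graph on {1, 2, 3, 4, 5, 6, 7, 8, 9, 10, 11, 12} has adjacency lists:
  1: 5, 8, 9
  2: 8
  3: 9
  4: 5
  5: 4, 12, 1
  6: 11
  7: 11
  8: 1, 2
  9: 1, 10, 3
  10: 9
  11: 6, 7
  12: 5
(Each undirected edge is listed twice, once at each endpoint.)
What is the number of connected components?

Component: {6, 7, 11}
Component: {1, 2, 3, 4, 5, 8, 9, 10, 12}

2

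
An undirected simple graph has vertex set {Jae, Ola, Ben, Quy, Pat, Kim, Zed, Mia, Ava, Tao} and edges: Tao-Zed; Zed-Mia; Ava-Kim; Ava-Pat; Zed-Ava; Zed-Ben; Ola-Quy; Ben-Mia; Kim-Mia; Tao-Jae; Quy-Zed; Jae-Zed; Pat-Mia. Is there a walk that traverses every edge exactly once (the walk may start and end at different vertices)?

Yes

Degrees: Jae:2, Ola:1, Ben:2, Quy:2, Pat:2, Kim:2, Zed:6, Mia:4, Ava:3, Tao:2
Odd-degree vertices: Ola, Ava (2 total).
The non-isolated vertices are connected and exactly 2 have odd degree, so an Eulerian trail exists (from Ola to Ava).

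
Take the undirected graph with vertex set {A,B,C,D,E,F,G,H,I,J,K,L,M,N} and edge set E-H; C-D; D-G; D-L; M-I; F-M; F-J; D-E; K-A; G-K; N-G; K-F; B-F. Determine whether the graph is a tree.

|V| = 14, |E| = 13.
It is connected with exactly 13 edges, hence acyclic — it is a tree.

Yes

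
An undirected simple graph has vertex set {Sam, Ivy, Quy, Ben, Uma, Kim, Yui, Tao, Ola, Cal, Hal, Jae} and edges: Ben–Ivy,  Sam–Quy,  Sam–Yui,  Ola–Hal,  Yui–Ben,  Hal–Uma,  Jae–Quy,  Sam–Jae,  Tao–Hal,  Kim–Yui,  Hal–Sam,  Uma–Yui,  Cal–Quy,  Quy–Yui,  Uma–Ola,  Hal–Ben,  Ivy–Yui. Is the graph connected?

Yes

Starting from Sam and exploring outward reaches every vertex (Sam, Hal, Quy, Yui, Jae, Uma, Tao, Ola, Ben, Cal, Ivy, Kim); the graph is connected.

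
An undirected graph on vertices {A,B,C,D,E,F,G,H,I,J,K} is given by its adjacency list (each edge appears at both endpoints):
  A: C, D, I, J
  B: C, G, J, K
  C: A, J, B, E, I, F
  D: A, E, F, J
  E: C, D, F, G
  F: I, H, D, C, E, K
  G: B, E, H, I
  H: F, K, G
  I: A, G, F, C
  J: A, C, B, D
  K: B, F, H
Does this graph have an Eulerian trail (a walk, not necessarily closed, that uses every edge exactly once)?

Yes

Degrees: A:4, B:4, C:6, D:4, E:4, F:6, G:4, H:3, I:4, J:4, K:3
Odd-degree vertices: H, K (2 total).
The non-isolated vertices are connected and exactly 2 have odd degree, so an Eulerian trail exists (from H to K).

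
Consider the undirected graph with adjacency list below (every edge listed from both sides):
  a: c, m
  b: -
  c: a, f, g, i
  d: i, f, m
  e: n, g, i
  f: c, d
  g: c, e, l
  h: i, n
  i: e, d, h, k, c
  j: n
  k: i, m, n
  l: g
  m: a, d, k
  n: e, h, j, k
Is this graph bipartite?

The cycle k-m-a-c-i-k has length 5, which is odd, so the graph is not bipartite.

No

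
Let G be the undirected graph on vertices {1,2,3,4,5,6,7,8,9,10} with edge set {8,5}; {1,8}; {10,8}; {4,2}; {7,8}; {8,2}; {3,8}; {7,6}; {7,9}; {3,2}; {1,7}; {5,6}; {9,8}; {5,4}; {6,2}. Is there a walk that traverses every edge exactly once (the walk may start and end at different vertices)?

Degrees: 1:2, 2:4, 3:2, 4:2, 5:3, 6:3, 7:4, 8:7, 9:2, 10:1
Odd-degree vertices: 5, 6, 8, 10 (4 total).
An Eulerian trail requires 0 or 2 odd-degree vertices; here there are 4.

No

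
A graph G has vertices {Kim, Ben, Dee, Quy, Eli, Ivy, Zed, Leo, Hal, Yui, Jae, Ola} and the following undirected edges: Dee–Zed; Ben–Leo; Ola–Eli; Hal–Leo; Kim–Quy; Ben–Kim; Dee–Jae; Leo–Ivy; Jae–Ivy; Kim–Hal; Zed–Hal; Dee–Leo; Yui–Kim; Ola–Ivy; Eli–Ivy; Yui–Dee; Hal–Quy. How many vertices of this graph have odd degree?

Degrees: Kim:4, Ben:2, Dee:4, Quy:2, Eli:2, Ivy:4, Zed:2, Leo:4, Hal:4, Yui:2, Jae:2, Ola:2
Odd-degree vertices: none.

0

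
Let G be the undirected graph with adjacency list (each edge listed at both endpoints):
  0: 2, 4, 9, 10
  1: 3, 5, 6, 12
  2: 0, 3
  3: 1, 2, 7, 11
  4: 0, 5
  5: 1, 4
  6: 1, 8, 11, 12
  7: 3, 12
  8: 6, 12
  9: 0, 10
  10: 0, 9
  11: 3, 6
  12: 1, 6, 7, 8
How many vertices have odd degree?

Degrees: 0:4, 1:4, 2:2, 3:4, 4:2, 5:2, 6:4, 7:2, 8:2, 9:2, 10:2, 11:2, 12:4
Odd-degree vertices: none.

0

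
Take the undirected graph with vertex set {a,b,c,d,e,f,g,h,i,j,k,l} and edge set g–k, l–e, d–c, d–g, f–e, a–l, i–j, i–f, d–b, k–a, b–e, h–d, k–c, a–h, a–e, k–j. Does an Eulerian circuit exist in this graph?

Yes

Degrees: a:4, b:2, c:2, d:4, e:4, f:2, g:2, h:2, i:2, j:2, k:4, l:2
All degrees are even and the non-isolated vertices are connected — an Eulerian circuit exists.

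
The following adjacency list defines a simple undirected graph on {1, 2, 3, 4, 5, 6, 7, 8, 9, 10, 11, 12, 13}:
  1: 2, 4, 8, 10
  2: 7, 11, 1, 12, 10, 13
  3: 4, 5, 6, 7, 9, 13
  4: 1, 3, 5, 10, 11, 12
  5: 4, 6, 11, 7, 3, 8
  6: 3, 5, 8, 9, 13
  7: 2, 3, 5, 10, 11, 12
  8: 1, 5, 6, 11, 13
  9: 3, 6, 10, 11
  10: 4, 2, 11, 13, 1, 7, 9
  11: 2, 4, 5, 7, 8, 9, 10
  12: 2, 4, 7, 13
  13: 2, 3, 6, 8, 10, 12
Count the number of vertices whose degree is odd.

Degrees: 1:4, 2:6, 3:6, 4:6, 5:6, 6:5, 7:6, 8:5, 9:4, 10:7, 11:7, 12:4, 13:6
Odd-degree vertices: 6, 8, 10, 11.

4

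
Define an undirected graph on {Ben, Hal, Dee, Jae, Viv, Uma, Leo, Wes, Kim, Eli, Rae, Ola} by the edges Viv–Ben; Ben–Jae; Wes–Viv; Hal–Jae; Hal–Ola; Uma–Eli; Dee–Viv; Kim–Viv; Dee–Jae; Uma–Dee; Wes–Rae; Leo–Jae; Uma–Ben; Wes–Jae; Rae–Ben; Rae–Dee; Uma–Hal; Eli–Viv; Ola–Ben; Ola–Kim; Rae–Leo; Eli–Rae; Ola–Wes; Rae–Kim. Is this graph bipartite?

Yes

A valid 2-coloring puts {Jae, Viv, Uma, Rae, Ola} on one side and {Ben, Hal, Dee, Leo, Wes, Kim, Eli} on the other; every edge crosses between the two sides.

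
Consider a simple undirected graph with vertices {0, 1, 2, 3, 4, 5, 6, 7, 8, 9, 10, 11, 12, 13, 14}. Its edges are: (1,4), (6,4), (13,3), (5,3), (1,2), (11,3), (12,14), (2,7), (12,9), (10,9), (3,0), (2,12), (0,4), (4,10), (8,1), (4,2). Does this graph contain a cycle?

|V| = 15, |E| = 16, number of components = 1.
One cycle is 4-10-9-12-2-4.

Yes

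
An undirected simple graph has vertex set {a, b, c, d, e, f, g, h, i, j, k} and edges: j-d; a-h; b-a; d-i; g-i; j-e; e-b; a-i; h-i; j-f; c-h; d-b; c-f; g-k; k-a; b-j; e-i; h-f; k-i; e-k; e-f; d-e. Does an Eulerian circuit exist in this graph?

Degrees: a:4, b:4, c:2, d:4, e:6, f:4, g:2, h:4, i:6, j:4, k:4
All degrees are even and the non-isolated vertices are connected — an Eulerian circuit exists.

Yes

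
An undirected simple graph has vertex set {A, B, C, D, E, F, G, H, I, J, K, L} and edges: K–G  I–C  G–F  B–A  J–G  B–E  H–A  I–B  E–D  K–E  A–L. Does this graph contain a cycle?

|V| = 12, |E| = 11, number of components = 1.
Since 11 = 12 - 1, the graph is a forest and contains no cycle.

No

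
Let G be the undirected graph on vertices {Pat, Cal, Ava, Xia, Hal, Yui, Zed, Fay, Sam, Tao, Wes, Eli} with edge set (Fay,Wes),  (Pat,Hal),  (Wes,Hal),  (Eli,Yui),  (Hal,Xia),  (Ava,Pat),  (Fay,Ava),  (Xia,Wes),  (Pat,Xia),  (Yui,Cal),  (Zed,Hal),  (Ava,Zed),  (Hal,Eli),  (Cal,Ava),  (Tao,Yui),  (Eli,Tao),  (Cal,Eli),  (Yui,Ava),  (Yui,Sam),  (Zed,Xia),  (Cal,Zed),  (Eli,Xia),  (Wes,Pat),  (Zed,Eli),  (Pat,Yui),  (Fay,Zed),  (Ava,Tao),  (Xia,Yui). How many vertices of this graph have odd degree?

6

Degrees: Pat:5, Cal:4, Ava:6, Xia:6, Hal:5, Yui:7, Zed:6, Fay:3, Sam:1, Tao:3, Wes:4, Eli:6
Odd-degree vertices: Pat, Hal, Yui, Fay, Sam, Tao.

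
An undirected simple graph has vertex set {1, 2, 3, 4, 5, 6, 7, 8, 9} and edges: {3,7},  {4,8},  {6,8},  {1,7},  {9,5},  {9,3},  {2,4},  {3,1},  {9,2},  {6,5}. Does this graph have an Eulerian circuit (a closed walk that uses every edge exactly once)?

No

Degrees: 1:2, 2:2, 3:3, 4:2, 5:2, 6:2, 7:2, 8:2, 9:3
Vertices with odd degree: 3, 9. An Eulerian circuit requires all degrees even.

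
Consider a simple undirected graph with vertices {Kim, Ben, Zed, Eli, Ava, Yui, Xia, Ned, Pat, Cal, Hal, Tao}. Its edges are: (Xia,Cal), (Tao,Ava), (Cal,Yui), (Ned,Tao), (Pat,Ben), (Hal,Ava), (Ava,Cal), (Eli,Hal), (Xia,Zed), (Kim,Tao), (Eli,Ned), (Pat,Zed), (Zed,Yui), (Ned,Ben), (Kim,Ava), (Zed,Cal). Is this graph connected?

Yes

Starting from Kim and exploring outward reaches every vertex (Kim, Ava, Tao, Hal, Cal, Ned, Eli, Xia, Zed, Yui, Ben, Pat); the graph is connected.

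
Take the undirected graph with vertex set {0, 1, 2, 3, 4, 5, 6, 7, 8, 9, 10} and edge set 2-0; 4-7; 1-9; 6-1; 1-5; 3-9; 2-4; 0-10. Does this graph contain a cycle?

No

|V| = 11, |E| = 8, number of components = 3.
A forest on 11 vertices with 3 components has exactly 8 edges, which matches — so no cycle.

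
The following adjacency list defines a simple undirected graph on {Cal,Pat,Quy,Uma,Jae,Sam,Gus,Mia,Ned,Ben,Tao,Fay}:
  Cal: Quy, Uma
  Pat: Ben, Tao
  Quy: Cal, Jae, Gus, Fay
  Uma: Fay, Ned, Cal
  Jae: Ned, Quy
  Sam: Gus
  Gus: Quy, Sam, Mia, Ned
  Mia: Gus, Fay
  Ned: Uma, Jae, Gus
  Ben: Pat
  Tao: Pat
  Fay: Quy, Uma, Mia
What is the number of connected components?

2

Component: {Pat, Ben, Tao}
Component: {Cal, Quy, Uma, Jae, Sam, Gus, Mia, Ned, Fay}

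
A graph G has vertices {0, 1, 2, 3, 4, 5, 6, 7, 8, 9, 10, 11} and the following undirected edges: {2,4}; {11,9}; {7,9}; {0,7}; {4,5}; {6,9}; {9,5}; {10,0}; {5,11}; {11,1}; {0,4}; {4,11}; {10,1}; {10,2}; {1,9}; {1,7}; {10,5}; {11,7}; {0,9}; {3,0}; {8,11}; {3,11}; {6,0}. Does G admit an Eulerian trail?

Yes

Degrees: 0:6, 1:4, 2:2, 3:2, 4:4, 5:4, 6:2, 7:4, 8:1, 9:6, 10:4, 11:7
Odd-degree vertices: 8, 11 (2 total).
With 2 odd-degree vertices and all edges in one connected piece, an Eulerian trail exists (from 8 to 11).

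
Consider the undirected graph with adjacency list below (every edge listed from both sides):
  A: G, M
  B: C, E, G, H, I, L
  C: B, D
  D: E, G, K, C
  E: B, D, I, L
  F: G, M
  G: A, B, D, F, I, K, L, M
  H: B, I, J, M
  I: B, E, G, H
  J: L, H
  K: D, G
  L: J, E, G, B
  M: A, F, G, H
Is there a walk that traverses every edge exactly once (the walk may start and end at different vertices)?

Yes

Degrees: A:2, B:6, C:2, D:4, E:4, F:2, G:8, H:4, I:4, J:2, K:2, L:4, M:4
Odd-degree vertices: none (0 total).
With 0 odd-degree vertices and all edges in one connected piece, an Eulerian trail exists.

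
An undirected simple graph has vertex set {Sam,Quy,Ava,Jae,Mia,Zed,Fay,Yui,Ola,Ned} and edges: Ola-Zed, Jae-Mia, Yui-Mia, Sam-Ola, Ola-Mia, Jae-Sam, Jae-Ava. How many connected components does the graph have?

Component: {Quy}
Component: {Fay}
Component: {Ned}
Component: {Sam, Ava, Jae, Mia, Zed, Yui, Ola}

4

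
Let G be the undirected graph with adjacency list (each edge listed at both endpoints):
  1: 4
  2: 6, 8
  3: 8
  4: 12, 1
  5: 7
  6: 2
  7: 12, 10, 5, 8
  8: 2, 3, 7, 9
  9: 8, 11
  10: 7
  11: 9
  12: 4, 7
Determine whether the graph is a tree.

Yes

|V| = 12, |E| = 11.
It is connected with exactly 11 edges, hence acyclic — it is a tree.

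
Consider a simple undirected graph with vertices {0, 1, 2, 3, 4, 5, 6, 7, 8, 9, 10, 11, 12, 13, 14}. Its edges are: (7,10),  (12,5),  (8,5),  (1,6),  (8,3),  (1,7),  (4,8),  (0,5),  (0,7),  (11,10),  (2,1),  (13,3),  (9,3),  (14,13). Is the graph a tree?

|V| = 15, |E| = 14.
It is connected with exactly 14 edges, hence acyclic — it is a tree.

Yes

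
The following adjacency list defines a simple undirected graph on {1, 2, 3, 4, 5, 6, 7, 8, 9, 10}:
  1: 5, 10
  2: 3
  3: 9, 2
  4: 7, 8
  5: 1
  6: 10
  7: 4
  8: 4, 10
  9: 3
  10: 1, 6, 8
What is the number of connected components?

2

Component: {2, 3, 9}
Component: {1, 4, 5, 6, 7, 8, 10}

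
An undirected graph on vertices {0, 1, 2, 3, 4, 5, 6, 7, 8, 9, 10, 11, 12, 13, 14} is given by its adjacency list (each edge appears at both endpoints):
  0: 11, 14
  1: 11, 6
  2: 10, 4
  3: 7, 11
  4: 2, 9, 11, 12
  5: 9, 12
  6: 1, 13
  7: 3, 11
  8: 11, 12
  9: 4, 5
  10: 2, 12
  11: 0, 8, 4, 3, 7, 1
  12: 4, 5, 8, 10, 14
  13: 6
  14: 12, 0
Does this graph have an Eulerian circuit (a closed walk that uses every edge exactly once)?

No

Degrees: 0:2, 1:2, 2:2, 3:2, 4:4, 5:2, 6:2, 7:2, 8:2, 9:2, 10:2, 11:6, 12:5, 13:1, 14:2
12, 13 have odd degree; an Eulerian circuit needs every degree to be even, so none exists.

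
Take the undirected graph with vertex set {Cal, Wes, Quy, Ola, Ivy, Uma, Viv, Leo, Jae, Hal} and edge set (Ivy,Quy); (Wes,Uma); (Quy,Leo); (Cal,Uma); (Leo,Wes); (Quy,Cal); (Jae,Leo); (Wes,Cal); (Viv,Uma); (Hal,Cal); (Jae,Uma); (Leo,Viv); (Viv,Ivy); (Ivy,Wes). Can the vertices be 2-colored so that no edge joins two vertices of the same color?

Wes-Uma-Cal-Wes is an odd cycle (length 3), and a bipartite graph can contain only even cycles.

No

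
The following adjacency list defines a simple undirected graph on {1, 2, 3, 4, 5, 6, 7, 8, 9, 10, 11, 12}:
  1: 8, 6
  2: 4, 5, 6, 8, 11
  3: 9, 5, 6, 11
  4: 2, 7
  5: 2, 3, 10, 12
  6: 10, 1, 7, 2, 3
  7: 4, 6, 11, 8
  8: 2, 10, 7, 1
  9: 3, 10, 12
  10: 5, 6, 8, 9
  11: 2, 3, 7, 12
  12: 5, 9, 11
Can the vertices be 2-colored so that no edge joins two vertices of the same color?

Color {4, 5, 6, 8, 9, 11} black and {1, 2, 3, 7, 10, 12} white. No edge joins two same-colored vertices, so the graph is bipartite.

Yes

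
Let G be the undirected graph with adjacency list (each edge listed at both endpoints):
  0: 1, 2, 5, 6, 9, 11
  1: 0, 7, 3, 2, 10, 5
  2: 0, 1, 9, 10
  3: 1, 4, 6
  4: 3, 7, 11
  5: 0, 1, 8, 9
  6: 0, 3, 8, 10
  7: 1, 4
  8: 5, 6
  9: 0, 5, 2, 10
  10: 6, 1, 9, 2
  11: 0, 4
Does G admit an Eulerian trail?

Degrees: 0:6, 1:6, 2:4, 3:3, 4:3, 5:4, 6:4, 7:2, 8:2, 9:4, 10:4, 11:2
Odd-degree vertices: 3, 4 (2 total).
With 2 odd-degree vertices and all edges in one connected piece, an Eulerian trail exists (from 3 to 4).

Yes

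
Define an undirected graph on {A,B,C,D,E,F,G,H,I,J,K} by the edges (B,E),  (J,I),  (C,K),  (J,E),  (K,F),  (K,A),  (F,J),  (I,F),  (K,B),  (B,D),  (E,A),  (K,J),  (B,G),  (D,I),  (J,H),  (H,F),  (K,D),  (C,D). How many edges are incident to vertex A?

2

Neighbors of A: E, K.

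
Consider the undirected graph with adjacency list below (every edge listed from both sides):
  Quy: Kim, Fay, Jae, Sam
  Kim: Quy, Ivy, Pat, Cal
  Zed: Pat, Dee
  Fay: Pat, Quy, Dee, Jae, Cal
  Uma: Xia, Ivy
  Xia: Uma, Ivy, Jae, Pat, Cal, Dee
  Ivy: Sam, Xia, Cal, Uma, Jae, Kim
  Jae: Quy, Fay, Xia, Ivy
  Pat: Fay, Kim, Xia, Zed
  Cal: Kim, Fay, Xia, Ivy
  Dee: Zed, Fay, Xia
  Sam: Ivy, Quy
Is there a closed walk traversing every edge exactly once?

Degrees: Quy:4, Kim:4, Zed:2, Fay:5, Uma:2, Xia:6, Ivy:6, Jae:4, Pat:4, Cal:4, Dee:3, Sam:2
Fay, Dee have odd degree; an Eulerian circuit needs every degree to be even, so none exists.

No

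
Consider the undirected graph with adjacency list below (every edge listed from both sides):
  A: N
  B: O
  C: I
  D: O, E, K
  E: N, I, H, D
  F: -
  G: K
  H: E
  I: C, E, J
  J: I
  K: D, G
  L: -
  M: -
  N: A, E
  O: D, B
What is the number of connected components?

Component: {F}
Component: {L}
Component: {M}
Component: {A, B, C, D, E, G, H, I, J, K, N, O}

4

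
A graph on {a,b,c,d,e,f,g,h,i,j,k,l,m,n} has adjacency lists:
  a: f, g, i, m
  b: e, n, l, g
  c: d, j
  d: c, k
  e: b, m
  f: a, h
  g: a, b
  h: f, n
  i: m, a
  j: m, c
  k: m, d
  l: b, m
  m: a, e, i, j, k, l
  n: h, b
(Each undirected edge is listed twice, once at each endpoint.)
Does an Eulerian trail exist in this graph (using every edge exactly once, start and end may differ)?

Yes

Degrees: a:4, b:4, c:2, d:2, e:2, f:2, g:2, h:2, i:2, j:2, k:2, l:2, m:6, n:2
Odd-degree vertices: none (0 total).
The non-isolated vertices are connected and exactly 0 have odd degree, so an Eulerian trail exists.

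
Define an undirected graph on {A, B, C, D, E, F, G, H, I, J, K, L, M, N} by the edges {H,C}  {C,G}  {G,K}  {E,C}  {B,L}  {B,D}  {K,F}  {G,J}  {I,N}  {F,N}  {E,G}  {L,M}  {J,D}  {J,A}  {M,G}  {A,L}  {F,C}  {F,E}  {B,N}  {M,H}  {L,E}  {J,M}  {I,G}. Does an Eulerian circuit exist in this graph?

No

Degrees: A:2, B:3, C:4, D:2, E:4, F:4, G:6, H:2, I:2, J:4, K:2, L:4, M:4, N:3
Vertices with odd degree: B, N. An Eulerian circuit requires all degrees even.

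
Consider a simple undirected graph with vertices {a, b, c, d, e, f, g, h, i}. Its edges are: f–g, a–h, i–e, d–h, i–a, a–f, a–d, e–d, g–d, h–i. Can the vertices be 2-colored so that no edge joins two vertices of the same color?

No

a-h-i-a is an odd cycle (length 3), and a bipartite graph can contain only even cycles.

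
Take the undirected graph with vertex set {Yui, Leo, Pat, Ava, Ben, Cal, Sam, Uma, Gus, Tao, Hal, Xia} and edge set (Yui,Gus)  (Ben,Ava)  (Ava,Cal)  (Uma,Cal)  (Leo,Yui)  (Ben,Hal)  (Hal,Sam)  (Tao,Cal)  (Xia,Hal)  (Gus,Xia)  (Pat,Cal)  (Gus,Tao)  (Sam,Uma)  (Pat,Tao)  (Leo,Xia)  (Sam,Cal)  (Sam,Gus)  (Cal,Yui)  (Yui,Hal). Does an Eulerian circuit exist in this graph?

Degrees: Yui:4, Leo:2, Pat:2, Ava:2, Ben:2, Cal:6, Sam:4, Uma:2, Gus:4, Tao:3, Hal:4, Xia:3
Vertices with odd degree: Tao, Xia. An Eulerian circuit requires all degrees even.

No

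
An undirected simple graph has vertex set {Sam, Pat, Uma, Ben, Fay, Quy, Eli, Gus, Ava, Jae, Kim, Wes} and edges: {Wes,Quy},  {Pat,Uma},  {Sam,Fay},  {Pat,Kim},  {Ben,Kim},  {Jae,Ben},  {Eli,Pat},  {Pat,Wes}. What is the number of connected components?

Component: {Gus}
Component: {Ava}
Component: {Sam, Fay}
Component: {Pat, Uma, Ben, Quy, Eli, Jae, Kim, Wes}

4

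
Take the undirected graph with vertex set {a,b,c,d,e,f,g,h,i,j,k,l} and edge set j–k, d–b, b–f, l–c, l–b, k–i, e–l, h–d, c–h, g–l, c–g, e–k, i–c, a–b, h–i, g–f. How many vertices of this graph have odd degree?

6

Degrees: a:1, b:4, c:4, d:2, e:2, f:2, g:3, h:3, i:3, j:1, k:3, l:4
Odd-degree vertices: a, g, h, i, j, k.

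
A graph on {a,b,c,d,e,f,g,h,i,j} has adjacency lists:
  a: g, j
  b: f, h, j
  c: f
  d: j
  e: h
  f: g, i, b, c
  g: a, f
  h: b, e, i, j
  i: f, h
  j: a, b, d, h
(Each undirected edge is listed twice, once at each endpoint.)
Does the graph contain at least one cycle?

Yes

|V| = 10, |E| = 12, number of components = 1.
One cycle is b-f-i-h-b.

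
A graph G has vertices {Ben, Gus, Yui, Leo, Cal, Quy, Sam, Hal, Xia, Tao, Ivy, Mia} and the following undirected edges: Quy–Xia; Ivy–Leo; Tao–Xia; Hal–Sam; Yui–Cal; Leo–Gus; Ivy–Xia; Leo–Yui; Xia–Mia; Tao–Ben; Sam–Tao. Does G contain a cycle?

No

The graph has 12 vertices, 11 edges, and 1 connected component.
A forest on 12 vertices with 1 component has exactly 11 edges, which matches — so no cycle.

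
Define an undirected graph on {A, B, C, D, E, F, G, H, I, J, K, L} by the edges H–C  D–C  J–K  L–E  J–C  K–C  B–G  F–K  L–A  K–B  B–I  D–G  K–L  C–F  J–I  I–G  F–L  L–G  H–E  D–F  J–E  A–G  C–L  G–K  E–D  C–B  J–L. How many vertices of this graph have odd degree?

Degrees: A:2, B:4, C:7, D:4, E:4, F:4, G:6, H:2, I:3, J:5, K:6, L:7
Odd-degree vertices: C, I, J, L.

4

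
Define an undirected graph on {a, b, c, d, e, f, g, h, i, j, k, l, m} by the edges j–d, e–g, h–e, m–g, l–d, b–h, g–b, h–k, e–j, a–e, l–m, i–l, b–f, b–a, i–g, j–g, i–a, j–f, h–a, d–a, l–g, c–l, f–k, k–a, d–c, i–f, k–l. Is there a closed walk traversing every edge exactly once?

Yes

Degrees: a:6, b:4, c:2, d:4, e:4, f:4, g:6, h:4, i:4, j:4, k:4, l:6, m:2
Every vertex has even degree and the edges form a single connected piece, so an Eulerian circuit exists.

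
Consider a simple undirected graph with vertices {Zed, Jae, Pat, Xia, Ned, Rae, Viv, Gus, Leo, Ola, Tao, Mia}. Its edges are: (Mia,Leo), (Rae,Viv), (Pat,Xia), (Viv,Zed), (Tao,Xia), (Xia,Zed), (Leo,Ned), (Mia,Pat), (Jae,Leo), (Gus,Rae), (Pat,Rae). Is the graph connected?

No

Component: {Ola}
Component: {Zed, Jae, Pat, Xia, Ned, Rae, Viv, Gus, Leo, Tao, Mia}
No edge joins these 2 groups, so the graph is disconnected.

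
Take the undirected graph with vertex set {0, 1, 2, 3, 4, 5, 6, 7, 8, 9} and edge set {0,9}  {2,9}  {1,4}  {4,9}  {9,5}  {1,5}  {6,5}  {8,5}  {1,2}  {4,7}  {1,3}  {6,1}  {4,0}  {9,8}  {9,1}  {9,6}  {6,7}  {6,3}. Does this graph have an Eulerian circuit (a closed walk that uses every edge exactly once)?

No

Degrees: 0:2, 1:6, 2:2, 3:2, 4:4, 5:4, 6:5, 7:2, 8:2, 9:7
Vertices with odd degree: 6, 9. An Eulerian circuit requires all degrees even.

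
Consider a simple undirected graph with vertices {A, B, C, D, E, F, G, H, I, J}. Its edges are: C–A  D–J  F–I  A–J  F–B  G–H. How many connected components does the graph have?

Component: {E}
Component: {G, H}
Component: {B, F, I}
Component: {A, C, D, J}

4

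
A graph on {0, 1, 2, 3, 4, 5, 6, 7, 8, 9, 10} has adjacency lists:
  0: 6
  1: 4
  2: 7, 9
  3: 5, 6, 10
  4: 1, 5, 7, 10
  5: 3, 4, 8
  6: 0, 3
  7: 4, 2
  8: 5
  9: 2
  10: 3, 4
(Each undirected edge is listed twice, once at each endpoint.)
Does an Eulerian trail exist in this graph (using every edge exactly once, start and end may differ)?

Degrees: 0:1, 1:1, 2:2, 3:3, 4:4, 5:3, 6:2, 7:2, 8:1, 9:1, 10:2
Odd-degree vertices: 0, 1, 3, 5, 8, 9 (6 total).
With 6 odd-degree vertices (more than two), no single trail can use every edge.

No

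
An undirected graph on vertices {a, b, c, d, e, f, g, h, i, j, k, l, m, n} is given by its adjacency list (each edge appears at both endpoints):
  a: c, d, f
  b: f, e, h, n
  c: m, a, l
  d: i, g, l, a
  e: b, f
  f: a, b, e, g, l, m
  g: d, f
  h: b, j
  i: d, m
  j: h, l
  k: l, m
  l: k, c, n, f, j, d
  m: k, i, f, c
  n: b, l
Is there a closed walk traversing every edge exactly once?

Degrees: a:3, b:4, c:3, d:4, e:2, f:6, g:2, h:2, i:2, j:2, k:2, l:6, m:4, n:2
a, c have odd degree; an Eulerian circuit needs every degree to be even, so none exists.

No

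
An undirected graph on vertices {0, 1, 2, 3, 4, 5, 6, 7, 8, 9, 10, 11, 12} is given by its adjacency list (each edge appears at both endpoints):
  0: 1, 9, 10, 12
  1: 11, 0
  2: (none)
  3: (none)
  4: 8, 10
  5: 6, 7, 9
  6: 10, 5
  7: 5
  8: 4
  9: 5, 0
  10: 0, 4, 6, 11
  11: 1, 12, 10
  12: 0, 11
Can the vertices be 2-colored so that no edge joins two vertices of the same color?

0-9-5-6-10-0 is an odd cycle (length 5), and a bipartite graph can contain only even cycles.

No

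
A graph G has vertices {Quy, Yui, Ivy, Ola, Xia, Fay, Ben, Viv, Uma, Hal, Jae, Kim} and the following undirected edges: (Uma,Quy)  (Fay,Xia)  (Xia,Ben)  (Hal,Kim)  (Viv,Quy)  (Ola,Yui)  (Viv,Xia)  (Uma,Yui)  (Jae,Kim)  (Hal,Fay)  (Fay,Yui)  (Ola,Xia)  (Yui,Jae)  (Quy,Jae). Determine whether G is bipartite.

No

Hal-Fay-Xia-Viv-Quy-Jae-Kim-Hal is an odd cycle (length 7), and a bipartite graph can contain only even cycles.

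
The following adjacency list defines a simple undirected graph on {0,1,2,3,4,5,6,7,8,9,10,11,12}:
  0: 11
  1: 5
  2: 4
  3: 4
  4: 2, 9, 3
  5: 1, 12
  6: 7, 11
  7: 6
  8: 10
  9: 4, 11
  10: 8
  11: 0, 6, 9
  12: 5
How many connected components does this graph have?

Component: {8, 10}
Component: {1, 5, 12}
Component: {0, 2, 3, 4, 6, 7, 9, 11}

3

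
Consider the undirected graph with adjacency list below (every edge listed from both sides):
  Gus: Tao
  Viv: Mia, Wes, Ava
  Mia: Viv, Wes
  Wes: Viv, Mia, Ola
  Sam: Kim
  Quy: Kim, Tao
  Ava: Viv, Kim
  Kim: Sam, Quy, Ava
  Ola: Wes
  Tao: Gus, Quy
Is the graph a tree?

No

The graph has 10 vertices and 10 edges.
Connected but with 10 > 9 edges, so it has a cycle and is not a tree.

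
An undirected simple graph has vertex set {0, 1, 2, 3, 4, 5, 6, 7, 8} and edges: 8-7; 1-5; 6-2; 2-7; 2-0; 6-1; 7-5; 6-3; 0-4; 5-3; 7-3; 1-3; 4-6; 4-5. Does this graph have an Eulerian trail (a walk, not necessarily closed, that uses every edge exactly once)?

No

Degrees: 0:2, 1:3, 2:3, 3:4, 4:3, 5:4, 6:4, 7:4, 8:1
Odd-degree vertices: 1, 2, 4, 8 (4 total).
An Eulerian trail requires 0 or 2 odd-degree vertices; here there are 4.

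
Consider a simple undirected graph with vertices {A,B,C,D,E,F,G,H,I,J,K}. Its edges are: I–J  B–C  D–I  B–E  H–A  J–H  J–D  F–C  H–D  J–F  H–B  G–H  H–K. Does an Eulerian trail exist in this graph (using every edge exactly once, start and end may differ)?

No

Degrees: A:1, B:3, C:2, D:3, E:1, F:2, G:1, H:6, I:2, J:4, K:1
Odd-degree vertices: A, B, D, E, G, K (6 total).
With 6 odd-degree vertices (more than two), no single trail can use every edge.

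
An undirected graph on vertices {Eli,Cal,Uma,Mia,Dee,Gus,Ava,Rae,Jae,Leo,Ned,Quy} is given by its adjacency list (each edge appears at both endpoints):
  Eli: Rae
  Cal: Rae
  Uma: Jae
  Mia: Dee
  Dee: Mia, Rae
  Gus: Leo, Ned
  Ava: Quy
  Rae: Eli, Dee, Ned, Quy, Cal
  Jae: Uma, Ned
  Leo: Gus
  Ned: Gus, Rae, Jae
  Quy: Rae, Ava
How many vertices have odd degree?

Degrees: Eli:1, Cal:1, Uma:1, Mia:1, Dee:2, Gus:2, Ava:1, Rae:5, Jae:2, Leo:1, Ned:3, Quy:2
Odd-degree vertices: Eli, Cal, Uma, Mia, Ava, Rae, Leo, Ned.

8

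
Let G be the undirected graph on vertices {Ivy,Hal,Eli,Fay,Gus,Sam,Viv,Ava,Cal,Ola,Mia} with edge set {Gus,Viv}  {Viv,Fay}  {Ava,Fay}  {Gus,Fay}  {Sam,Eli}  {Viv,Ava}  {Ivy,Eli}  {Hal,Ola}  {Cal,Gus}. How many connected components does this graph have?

4

Component: {Mia}
Component: {Hal, Ola}
Component: {Ivy, Eli, Sam}
Component: {Fay, Gus, Viv, Ava, Cal}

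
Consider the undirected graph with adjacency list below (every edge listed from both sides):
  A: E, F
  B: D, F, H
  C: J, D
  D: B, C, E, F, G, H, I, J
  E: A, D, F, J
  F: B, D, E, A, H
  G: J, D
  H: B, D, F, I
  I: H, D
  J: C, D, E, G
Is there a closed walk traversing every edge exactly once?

No

Degrees: A:2, B:3, C:2, D:8, E:4, F:5, G:2, H:4, I:2, J:4
Vertices with odd degree: B, F. An Eulerian circuit requires all degrees even.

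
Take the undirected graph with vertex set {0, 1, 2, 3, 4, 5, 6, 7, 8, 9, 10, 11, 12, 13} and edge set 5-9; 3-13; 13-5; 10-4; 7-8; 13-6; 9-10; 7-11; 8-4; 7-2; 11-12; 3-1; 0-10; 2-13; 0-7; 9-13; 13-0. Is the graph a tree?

No

The graph has 14 vertices and 17 edges.
Connected but with 17 > 13 edges, so it has a cycle and is not a tree.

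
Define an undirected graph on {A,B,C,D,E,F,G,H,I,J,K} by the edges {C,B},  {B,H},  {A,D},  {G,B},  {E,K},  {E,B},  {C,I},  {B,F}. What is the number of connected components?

Component: {J}
Component: {A, D}
Component: {B, C, E, F, G, H, I, K}

3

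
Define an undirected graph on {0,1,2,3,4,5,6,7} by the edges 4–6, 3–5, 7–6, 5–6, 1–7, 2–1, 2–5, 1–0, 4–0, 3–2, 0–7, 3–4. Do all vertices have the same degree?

Yes

Degrees: 0:3, 1:3, 2:3, 3:3, 4:3, 5:3, 6:3, 7:3
All degrees equal 3; the graph is regular.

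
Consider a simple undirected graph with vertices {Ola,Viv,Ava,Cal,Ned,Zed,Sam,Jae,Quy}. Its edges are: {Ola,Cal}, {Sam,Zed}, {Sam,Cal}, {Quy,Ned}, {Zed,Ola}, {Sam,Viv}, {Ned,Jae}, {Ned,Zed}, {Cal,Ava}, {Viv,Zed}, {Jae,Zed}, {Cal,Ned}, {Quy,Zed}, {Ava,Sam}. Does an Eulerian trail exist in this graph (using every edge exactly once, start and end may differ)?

Yes

Degrees: Ola:2, Viv:2, Ava:2, Cal:4, Ned:4, Zed:6, Sam:4, Jae:2, Quy:2
Odd-degree vertices: none (0 total).
The non-isolated vertices are connected and exactly 0 have odd degree, so an Eulerian trail exists.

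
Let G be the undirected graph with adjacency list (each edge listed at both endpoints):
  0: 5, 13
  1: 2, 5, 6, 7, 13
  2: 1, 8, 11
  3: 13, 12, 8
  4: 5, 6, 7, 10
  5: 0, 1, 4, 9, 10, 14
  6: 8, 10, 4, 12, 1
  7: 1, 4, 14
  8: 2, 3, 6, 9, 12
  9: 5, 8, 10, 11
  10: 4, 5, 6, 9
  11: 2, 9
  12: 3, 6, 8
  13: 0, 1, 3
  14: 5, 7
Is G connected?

Yes

Starting from 0 and exploring outward reaches every vertex (0, 13, 5, 1, 3, 4, 9, 14, 10, 6, 2, 7, 8, 12, 11); the graph is connected.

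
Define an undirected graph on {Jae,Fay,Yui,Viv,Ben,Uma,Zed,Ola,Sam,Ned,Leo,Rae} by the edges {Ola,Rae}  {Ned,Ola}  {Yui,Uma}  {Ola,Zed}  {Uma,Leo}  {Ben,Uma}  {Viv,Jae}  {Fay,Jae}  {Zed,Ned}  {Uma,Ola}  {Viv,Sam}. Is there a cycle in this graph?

|V| = 12, |E| = 11, number of components = 2.
Since 11 > 12 - 2, a cycle must exist; for instance Ola-Ned-Zed-Ola.

Yes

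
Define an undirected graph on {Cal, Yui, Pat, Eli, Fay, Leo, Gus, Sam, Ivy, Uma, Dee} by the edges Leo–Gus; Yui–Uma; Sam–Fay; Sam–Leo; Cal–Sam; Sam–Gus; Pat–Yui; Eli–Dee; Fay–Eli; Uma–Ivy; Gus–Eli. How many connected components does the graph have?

Component: {Yui, Pat, Ivy, Uma}
Component: {Cal, Eli, Fay, Leo, Gus, Sam, Dee}

2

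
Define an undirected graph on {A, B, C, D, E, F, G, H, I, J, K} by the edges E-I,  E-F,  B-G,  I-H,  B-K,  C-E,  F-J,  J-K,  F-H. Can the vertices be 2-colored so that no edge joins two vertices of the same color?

Yes

Color {A, C, D, F, G, I, K} black and {B, E, H, J} white. No edge joins two same-colored vertices, so the graph is bipartite.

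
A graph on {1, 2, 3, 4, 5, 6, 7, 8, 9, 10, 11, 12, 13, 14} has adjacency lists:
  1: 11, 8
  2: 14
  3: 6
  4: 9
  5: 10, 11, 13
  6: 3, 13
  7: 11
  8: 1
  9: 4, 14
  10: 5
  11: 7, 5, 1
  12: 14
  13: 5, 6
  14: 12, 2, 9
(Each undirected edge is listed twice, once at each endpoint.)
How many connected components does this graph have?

Component: {2, 4, 9, 12, 14}
Component: {1, 3, 5, 6, 7, 8, 10, 11, 13}

2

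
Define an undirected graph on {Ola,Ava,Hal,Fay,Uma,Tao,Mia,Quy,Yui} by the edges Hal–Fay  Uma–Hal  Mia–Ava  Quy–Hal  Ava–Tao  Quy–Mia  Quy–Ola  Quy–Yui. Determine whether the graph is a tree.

Yes

The graph has 9 vertices and 8 edges.
It is connected with exactly 8 edges, hence acyclic — it is a tree.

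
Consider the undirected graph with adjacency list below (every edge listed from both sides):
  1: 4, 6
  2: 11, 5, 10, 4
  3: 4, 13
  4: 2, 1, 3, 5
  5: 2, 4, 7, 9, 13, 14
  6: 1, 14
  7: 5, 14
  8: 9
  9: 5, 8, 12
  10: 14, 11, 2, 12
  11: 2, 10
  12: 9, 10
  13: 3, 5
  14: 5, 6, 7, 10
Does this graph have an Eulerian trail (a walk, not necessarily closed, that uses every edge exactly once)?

Degrees: 1:2, 2:4, 3:2, 4:4, 5:6, 6:2, 7:2, 8:1, 9:3, 10:4, 11:2, 12:2, 13:2, 14:4
Odd-degree vertices: 8, 9 (2 total).
The non-isolated vertices are connected and exactly 2 have odd degree, so an Eulerian trail exists (from 8 to 9).

Yes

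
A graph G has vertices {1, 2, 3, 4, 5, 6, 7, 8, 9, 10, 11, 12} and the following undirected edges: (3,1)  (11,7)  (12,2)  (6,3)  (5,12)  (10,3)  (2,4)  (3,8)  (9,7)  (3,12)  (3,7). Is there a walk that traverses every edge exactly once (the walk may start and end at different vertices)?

No

Degrees: 1:1, 2:2, 3:6, 4:1, 5:1, 6:1, 7:3, 8:1, 9:1, 10:1, 11:1, 12:3
Odd-degree vertices: 1, 4, 5, 6, 7, 8, 9, 10, 11, 12 (10 total).
An Eulerian trail requires 0 or 2 odd-degree vertices; here there are 10.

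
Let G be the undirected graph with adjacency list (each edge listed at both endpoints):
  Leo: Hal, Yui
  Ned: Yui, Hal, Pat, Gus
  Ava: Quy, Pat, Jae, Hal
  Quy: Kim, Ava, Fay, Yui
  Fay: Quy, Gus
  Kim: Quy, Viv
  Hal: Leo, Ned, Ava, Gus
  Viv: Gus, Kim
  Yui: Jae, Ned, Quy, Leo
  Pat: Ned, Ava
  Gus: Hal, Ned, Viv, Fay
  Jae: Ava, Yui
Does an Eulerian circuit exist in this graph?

Yes

Degrees: Leo:2, Ned:4, Ava:4, Quy:4, Fay:2, Kim:2, Hal:4, Viv:2, Yui:4, Pat:2, Gus:4, Jae:2
All degrees are even and the non-isolated vertices are connected — an Eulerian circuit exists.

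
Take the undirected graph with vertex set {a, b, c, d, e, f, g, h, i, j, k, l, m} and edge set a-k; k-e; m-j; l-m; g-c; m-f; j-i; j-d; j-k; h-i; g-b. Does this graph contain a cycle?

The graph has 13 vertices, 11 edges, and 2 connected components.
A forest on 13 vertices with 2 components has exactly 11 edges, which matches — so no cycle.

No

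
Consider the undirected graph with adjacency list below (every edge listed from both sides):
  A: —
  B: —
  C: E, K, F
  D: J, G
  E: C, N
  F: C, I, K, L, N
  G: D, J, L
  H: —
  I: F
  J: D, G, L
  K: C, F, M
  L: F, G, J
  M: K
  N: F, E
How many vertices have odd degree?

8

Degrees: A:0, B:0, C:3, D:2, E:2, F:5, G:3, H:0, I:1, J:3, K:3, L:3, M:1, N:2
Odd-degree vertices: C, F, G, I, J, K, L, M.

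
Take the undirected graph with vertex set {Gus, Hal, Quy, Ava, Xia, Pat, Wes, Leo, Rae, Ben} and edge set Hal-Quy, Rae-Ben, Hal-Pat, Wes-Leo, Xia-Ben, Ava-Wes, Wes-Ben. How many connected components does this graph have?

3

Component: {Gus}
Component: {Hal, Quy, Pat}
Component: {Ava, Xia, Wes, Leo, Rae, Ben}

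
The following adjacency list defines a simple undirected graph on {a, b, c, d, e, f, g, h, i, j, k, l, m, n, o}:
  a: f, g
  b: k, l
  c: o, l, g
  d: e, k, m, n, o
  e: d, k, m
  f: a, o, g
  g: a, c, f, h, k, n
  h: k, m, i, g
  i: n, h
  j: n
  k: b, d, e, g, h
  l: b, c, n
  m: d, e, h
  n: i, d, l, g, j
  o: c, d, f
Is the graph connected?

Starting from a and exploring outward reaches every vertex (a, f, g, o, n, h, c, k, d, l, j, i, m, e, b); the graph is connected.

Yes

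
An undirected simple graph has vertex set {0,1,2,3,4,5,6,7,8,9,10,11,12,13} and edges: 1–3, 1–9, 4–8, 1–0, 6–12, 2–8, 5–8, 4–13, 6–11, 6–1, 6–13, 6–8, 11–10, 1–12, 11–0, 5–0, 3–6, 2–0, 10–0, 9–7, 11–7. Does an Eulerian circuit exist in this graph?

No

Degrees: 0:5, 1:5, 2:2, 3:2, 4:2, 5:2, 6:6, 7:2, 8:4, 9:2, 10:2, 11:4, 12:2, 13:2
Vertices with odd degree: 0, 1. An Eulerian circuit requires all degrees even.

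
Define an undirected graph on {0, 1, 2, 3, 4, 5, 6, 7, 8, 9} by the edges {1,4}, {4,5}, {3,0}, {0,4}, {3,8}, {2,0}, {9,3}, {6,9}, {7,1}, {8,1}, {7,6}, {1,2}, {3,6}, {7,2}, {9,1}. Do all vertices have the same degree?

No

Degrees: 0:3, 1:5, 2:3, 3:4, 4:3, 5:1, 6:3, 7:3, 8:2, 9:3
Vertex 5 has degree 1 while 1 has degree 5, so the graph is not regular.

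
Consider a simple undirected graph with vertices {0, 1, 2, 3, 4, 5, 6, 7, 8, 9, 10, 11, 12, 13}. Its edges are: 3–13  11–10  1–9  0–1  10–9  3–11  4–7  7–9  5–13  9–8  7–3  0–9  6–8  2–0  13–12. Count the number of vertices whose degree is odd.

10

Degrees: 0:3, 1:2, 2:1, 3:3, 4:1, 5:1, 6:1, 7:3, 8:2, 9:5, 10:2, 11:2, 12:1, 13:3
Odd-degree vertices: 0, 2, 3, 4, 5, 6, 7, 9, 12, 13.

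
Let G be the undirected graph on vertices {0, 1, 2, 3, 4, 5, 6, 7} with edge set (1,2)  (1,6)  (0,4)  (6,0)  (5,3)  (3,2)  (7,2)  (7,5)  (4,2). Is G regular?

No

Degrees: 0:2, 1:2, 2:4, 3:2, 4:2, 5:2, 6:2, 7:2
Degrees are not all equal (e.g. deg(0)=2 but deg(2)=4); not regular.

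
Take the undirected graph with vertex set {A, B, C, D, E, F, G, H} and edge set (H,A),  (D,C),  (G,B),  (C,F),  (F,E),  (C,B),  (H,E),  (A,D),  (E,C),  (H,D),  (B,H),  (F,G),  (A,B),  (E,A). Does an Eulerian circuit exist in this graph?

No

Degrees: A:4, B:4, C:4, D:3, E:4, F:3, G:2, H:4
Vertices with odd degree: D, F. An Eulerian circuit requires all degrees even.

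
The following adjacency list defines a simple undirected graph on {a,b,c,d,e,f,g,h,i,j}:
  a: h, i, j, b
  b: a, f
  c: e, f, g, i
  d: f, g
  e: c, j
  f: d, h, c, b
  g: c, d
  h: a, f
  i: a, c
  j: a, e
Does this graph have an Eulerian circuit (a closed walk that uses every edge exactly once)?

Yes

Degrees: a:4, b:2, c:4, d:2, e:2, f:4, g:2, h:2, i:2, j:2
Every vertex has even degree and the edges form a single connected piece, so an Eulerian circuit exists.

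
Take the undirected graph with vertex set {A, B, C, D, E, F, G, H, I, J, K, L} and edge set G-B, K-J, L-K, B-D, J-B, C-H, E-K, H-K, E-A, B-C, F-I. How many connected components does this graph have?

Component: {F, I}
Component: {A, B, C, D, E, G, H, J, K, L}

2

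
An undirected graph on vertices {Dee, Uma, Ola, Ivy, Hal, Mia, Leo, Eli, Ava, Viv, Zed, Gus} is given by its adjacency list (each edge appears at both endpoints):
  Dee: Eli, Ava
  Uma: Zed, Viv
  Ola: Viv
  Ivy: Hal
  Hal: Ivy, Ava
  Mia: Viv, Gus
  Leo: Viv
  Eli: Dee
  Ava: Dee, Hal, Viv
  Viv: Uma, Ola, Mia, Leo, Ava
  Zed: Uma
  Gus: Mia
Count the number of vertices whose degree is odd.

Degrees: Dee:2, Uma:2, Ola:1, Ivy:1, Hal:2, Mia:2, Leo:1, Eli:1, Ava:3, Viv:5, Zed:1, Gus:1
Odd-degree vertices: Ola, Ivy, Leo, Eli, Ava, Viv, Zed, Gus.

8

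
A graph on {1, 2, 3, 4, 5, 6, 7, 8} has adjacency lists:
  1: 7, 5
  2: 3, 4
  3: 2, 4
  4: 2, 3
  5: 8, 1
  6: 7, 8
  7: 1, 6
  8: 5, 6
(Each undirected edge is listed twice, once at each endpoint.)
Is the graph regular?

Yes

Degrees: 1:2, 2:2, 3:2, 4:2, 5:2, 6:2, 7:2, 8:2
All degrees equal 2; the graph is regular.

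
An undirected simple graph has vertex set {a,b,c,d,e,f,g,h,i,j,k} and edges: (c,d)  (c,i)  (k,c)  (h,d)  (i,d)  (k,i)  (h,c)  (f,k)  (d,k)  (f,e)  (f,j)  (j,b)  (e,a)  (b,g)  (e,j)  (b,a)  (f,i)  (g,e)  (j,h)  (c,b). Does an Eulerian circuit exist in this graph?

No

Degrees: a:2, b:4, c:5, d:4, e:4, f:4, g:2, h:3, i:4, j:4, k:4
Vertices with odd degree: c, h. An Eulerian circuit requires all degrees even.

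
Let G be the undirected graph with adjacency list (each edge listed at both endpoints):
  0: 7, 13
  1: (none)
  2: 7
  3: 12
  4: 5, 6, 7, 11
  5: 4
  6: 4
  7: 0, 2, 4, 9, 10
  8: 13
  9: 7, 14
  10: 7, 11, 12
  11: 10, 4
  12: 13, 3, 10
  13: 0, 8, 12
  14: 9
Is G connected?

No

Component: {1}
Component: {0, 2, 3, 4, 5, 6, 7, 8, 9, 10, 11, 12, 13, 14}
No edge joins these 2 groups, so the graph is disconnected.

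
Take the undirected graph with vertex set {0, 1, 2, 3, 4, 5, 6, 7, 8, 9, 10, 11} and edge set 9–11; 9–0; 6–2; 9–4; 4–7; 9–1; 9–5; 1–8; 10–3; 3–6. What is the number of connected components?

Component: {2, 3, 6, 10}
Component: {0, 1, 4, 5, 7, 8, 9, 11}

2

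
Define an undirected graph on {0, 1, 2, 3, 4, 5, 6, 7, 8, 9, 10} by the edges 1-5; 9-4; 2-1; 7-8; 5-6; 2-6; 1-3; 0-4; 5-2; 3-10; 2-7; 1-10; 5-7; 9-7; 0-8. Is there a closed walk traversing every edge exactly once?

Yes

Degrees: 0:2, 1:4, 2:4, 3:2, 4:2, 5:4, 6:2, 7:4, 8:2, 9:2, 10:2
All degrees are even and the non-isolated vertices are connected — an Eulerian circuit exists.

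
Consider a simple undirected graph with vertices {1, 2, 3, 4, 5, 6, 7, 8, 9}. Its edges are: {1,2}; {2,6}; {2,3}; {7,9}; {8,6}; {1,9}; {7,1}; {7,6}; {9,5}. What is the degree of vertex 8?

Neighbors of 8: 6.

1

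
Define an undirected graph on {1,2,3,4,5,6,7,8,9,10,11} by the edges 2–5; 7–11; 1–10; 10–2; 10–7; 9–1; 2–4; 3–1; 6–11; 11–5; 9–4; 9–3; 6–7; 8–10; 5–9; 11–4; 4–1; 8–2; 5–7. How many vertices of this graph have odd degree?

Degrees: 1:4, 2:4, 3:2, 4:4, 5:4, 6:2, 7:4, 8:2, 9:4, 10:4, 11:4
Odd-degree vertices: none.

0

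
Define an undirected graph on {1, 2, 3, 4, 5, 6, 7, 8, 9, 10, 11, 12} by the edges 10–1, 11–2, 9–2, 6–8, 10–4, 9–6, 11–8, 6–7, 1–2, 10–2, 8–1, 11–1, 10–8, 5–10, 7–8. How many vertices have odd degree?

6

Degrees: 1:4, 2:4, 3:0, 4:1, 5:1, 6:3, 7:2, 8:5, 9:2, 10:5, 11:3, 12:0
Odd-degree vertices: 4, 5, 6, 8, 10, 11.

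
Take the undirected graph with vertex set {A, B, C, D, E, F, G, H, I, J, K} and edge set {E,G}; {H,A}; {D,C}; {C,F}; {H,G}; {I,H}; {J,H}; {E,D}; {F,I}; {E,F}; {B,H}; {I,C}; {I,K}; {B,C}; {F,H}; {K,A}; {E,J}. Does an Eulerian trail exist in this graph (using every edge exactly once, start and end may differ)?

Yes

Degrees: A:2, B:2, C:4, D:2, E:4, F:4, G:2, H:6, I:4, J:2, K:2
Odd-degree vertices: none (0 total).
The non-isolated vertices are connected and exactly 0 have odd degree, so an Eulerian trail exists.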